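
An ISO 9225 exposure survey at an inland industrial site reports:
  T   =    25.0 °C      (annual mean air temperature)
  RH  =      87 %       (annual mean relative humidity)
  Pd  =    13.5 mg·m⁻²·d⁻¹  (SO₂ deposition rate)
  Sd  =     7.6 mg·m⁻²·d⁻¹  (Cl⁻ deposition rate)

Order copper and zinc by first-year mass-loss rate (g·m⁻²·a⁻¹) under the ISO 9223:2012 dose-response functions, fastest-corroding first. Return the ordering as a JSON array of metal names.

copper: T>10 °C ⇒ hinge -0.080·(25.0−10) = -1.2000
  Pd branch = 0.0053·Pd^0.26·e^(0.059·RH+f) = 0.5324 μm/a
  Cl⁻ term: 0.01025·7.6^0.27·exp(0.036·87+0.049·25.0) = 1.383
  r_corr = 0.5324 + 1.383 = 1.915 μm/a
  mass loss = 1.915 μm/a × 8.96 g/cm³ = 17.16 g·m⁻²·a⁻¹
zinc: temperature factor f = -0.071·(15.0) = -1.0650
  SO₂ term: 0.0129·13.5^0.44·exp(0.046·87-1.0650) = 0.7646
  Sd branch = 0.0175·Sd^0.57·e^(0.008·RH+0.085·T) = 0.9338 μm/a
  r_corr = 0.7646 + 0.9338 = 1.698 μm/a
  mass loss = 1.698 μm/a × 7.14 g/cm³ = 12.13 g·m⁻²·a⁻¹
Ordering by g·m⁻²·a⁻¹: copper (17.2) > zinc (12.1)

["copper", "zinc"]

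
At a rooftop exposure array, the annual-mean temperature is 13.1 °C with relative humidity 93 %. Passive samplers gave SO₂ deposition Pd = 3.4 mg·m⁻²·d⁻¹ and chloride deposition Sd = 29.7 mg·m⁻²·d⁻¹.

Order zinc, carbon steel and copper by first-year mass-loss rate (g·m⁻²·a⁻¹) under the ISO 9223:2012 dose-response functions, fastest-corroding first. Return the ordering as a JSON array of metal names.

zinc: temperature factor f = -0.071·(3.1) = -0.2201
  sulphur-dioxide contribution → 1.279 μm/a
  chloride contribution → 0.7748 μm/a
  total first-year rate 2.054 μm/a
  mass loss = 2.054 μm/a × 7.14 g/cm³ = 14.66 g·m⁻²·a⁻¹
carbon steel: T>10 °C ⇒ hinge -0.054·(13.1−10) = -0.1674
  sulphur-dioxide contribution → 18.17 μm/a
  chloride contribution → 30.35 μm/a
  ⇒ r_corr(carbon steel) = 48.52 μm/a
  mass loss = 48.52 μm/a × 7.85 g/cm³ = 380.9 g·m⁻²·a⁻¹
copper: T>10 °C ⇒ hinge -0.080·(13.1−10) = -0.2480
  sulphur-dioxide contribution → 1.373 μm/a
  chloride contribution → 1.384 μm/a
  total first-year rate 2.757 μm/a
  mass loss = 2.757 μm/a × 8.96 g/cm³ = 24.71 g·m⁻²·a⁻¹
Ordering by g·m⁻²·a⁻¹: carbon steel (381) > copper (24.7) > zinc (14.7)

["carbon steel", "copper", "zinc"]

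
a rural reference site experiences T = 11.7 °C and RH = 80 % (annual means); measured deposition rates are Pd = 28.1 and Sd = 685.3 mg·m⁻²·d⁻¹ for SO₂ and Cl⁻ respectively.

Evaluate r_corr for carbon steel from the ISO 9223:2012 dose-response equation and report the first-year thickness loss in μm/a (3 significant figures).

r_corr = 176 μm/a

carbon steel: temperature factor f = -0.054·(1.7) = -0.0918
  SO₂ term: 1.77·28.1^0.52·exp(0.02·80-0.0918) = 45.32
  Sd branch = 0.102·Sd^0.62·e^(0.033·RH+0.04·T) = 130.8 μm/a
  r_corr = 45.32 + 130.8 = 176.1 μm/a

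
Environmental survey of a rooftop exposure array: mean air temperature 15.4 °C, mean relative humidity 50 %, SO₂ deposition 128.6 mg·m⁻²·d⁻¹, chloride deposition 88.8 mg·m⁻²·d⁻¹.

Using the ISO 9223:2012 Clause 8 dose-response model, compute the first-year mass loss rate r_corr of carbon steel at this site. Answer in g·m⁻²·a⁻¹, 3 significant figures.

carbon steel: f(T) = -0.054·(T−10) [T>10 °C] = -0.2916
  SO₂ term: 1.77·128.6^0.52·exp(0.02·50-0.2916) = 44.92
  Sd branch = 0.102·Sd^0.62·e^(0.033·RH+0.04·T) = 15.88 μm/a
  sum: 44.92 + 15.88 → r_corr = 60.79 μm/a
Convert to mass loss: 60.79 μm/a × 7.85 g/cm³ = 477.2 g·m⁻²·a⁻¹

r_corr = 477 g·m⁻²·a⁻¹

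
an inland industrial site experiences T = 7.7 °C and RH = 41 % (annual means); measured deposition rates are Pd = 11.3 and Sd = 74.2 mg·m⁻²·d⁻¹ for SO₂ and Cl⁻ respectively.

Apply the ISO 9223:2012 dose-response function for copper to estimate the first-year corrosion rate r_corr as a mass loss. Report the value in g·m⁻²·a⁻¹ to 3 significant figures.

copper: f(T) = +0.126·(T−10) [T≤10 °C] = -0.2898
  sulphur-dioxide contribution → 0.08371 μm/a
  chloride contribution → 0.2092 μm/a
  total first-year rate 0.2929 μm/a
Convert to mass loss: 0.2929 μm/a × 8.96 g/cm³ = 2.625 g·m⁻²·a⁻¹

r_corr = 2.62 g·m⁻²·a⁻¹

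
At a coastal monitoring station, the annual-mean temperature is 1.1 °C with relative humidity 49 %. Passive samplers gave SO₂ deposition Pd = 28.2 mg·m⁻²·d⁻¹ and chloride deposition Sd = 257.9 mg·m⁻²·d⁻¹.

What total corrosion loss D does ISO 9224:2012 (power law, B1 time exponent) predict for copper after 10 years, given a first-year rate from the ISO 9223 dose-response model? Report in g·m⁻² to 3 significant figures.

copper: T≤10 °C ⇒ hinge +0.126·(1.1−10) = -1.1214
  SO₂ term: 0.0053·28.2^0.26·exp(0.059·49-1.1214) = 0.07411
  Sd branch = 0.01025·Sd^0.27·e^(0.036·RH+0.049·T) = 0.2827 μm/a
  r_corr = 0.07411 + 0.2827 = 0.3568 μm/a
Long-term exponent b (ISO 9224 Table 2, B1) = 0.667
  D(10) = 0.3568 × 10^0.667 = 0.3568 × 4.645 = 1.657 μm
  Mass loss = 1.657 μm × 8.96 g/cm³ = 14.85 g·m⁻²

D(10) = 14.9 g·m⁻²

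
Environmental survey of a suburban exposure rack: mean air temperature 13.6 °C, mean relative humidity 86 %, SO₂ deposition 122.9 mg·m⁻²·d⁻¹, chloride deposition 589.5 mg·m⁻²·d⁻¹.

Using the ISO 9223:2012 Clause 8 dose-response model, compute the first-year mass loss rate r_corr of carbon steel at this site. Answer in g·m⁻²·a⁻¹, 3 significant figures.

carbon steel: temperature factor f = -0.054·(3.6) = -0.1944
  SO₂ term: 1.77·122.9^0.52·exp(0.02·86-0.1944) = 99.33
  Sd branch = 0.102·Sd^0.62·e^(0.033·RH+0.04·T) = 156.7 μm/a
  sum: 99.33 + 156.7 → r_corr = 256 μm/a
Convert to mass loss: 256 μm/a × 7.85 g/cm³ = 2010 g·m⁻²·a⁻¹

r_corr = 2.01e+03 g·m⁻²·a⁻¹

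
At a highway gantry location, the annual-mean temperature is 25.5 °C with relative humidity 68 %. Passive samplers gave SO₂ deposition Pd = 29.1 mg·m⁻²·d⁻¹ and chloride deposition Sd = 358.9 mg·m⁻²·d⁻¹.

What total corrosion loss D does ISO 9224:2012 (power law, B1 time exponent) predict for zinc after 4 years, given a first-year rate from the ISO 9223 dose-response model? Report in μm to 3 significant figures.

zinc: T>10 °C ⇒ hinge -0.071·(25.5−10) = -1.1005
  SO₂ term: 0.0129·29.1^0.44·exp(0.046·68-1.1005) = 0.4318
  Cl⁻ term: 0.0175·358.9^0.57·exp(0.008·68+0.085·25.5) = 7.533
  sum: 0.4318 + 7.533 → r_corr = 7.965 μm/a
Long-term exponent b (ISO 9224 Table 2, B1) = 0.813
  D(4) = 7.965 × 4^0.813 = 7.965 × 3.087 = 24.58 μm

D(4) = 24.6 μm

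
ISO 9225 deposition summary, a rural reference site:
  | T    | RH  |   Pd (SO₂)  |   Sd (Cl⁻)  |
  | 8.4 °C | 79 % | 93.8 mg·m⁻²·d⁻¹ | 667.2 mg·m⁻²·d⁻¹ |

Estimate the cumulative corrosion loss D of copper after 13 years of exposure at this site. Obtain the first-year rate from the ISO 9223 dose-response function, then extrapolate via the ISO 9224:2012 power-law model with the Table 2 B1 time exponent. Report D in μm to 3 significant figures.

D(13) = 16.8 μm

copper: T≤10 °C ⇒ hinge +0.126·(8.4−10) = -0.2016
  sulphur-dioxide contribution → 1.492 μm/a
  chloride contribution → 1.539 μm/a
  total first-year rate 3.031 μm/a
Long-term exponent b (ISO 9224 Table 2, B1) = 0.667
  D(13) = 3.031 × 13^0.667 = 3.031 × 5.534 = 16.77 μm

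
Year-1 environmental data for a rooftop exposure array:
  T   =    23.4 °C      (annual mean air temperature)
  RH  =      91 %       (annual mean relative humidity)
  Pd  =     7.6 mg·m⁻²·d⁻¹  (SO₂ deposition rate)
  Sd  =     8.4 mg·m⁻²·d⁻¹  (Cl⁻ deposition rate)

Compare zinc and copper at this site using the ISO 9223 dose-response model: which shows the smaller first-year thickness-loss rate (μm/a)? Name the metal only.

zinc: f(T) = -0.071·(T−10) [T>10 °C] = -0.9514
  sulphur-dioxide contribution → 0.7997 μm/a
  chloride contribution → 0.891 μm/a
  total first-year rate 1.691 μm/a
copper: f(T) = -0.080·(T−10) [T>10 °C] = -1.0720
  sulphur-dioxide contribution → 0.6599 μm/a
  chloride contribution → 1.517 μm/a
  ⇒ r_corr(copper) = 2.177 μm/a
Ordering by μm/a: copper (2.18) > zinc (1.69)

zinc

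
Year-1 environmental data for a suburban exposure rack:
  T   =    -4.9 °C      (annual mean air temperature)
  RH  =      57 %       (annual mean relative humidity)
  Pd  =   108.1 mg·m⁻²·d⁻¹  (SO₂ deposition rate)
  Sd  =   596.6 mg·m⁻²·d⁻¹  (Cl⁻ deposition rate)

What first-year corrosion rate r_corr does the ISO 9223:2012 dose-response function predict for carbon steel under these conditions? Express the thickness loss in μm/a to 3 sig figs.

r_corr = 35.7 μm/a

carbon steel: T≤10 °C ⇒ hinge +0.150·(-4.9−10) = -2.2350
  sulphur-dioxide contribution → 6.761 μm/a
  chloride contribution → 28.93 μm/a
  total first-year rate 35.69 μm/a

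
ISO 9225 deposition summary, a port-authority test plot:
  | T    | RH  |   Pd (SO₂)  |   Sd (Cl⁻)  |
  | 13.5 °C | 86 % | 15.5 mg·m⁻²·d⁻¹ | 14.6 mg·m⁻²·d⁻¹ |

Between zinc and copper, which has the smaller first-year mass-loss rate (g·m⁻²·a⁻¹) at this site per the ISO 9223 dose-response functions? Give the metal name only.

zinc: T>10 °C ⇒ hinge -0.071·(13.5−10) = -0.2485
  sulphur-dioxide contribution → 1.756 μm/a
  chloride contribution → 0.5057 μm/a
  total first-year rate 2.261 μm/a
  mass loss = 2.261 μm/a × 7.14 g/cm³ = 16.15 g·m⁻²·a⁻¹
copper: T>10 °C ⇒ hinge -0.080·(13.5−10) = -0.2800
  sulphur-dioxide contribution → 1.305 μm/a
  chloride contribution → 0.9057 μm/a
  ⇒ r_corr(copper) = 2.211 μm/a
  mass loss = 2.211 μm/a × 8.96 g/cm³ = 19.81 g·m⁻²·a⁻¹
Ordering by g·m⁻²·a⁻¹: copper (19.8) > zinc (16.1)

zinc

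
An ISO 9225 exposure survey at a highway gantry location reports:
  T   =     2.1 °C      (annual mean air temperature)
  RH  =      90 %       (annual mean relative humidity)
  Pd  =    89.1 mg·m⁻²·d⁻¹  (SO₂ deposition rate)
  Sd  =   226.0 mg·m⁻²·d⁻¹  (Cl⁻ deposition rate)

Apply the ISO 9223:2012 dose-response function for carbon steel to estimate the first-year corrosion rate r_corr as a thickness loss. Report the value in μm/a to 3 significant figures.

r_corr = 96.1 μm/a

carbon steel: T≤10 °C ⇒ hinge +0.150·(2.1−10) = -1.1850
  sulphur-dioxide contribution → 33.81 μm/a
  chloride contribution → 62.3 μm/a
  ⇒ r_corr(carbon steel) = 96.11 μm/a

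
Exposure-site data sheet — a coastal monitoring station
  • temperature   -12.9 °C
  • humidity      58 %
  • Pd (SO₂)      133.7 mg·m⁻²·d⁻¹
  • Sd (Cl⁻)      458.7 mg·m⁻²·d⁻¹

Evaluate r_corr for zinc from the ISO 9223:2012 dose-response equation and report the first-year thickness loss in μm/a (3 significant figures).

zinc: T≤10 °C ⇒ hinge +0.038·(-12.9−10) = -0.8702
  SO₂ term: 0.0129·133.7^0.44·exp(0.046·58-0.8702) = 0.6712
  Cl⁻ term: 0.0175·458.7^0.57·exp(0.008·58+0.085·-12.9) = 0.3058
  sum: 0.6712 + 0.3058 → r_corr = 0.977 μm/a

r_corr = 0.977 μm/a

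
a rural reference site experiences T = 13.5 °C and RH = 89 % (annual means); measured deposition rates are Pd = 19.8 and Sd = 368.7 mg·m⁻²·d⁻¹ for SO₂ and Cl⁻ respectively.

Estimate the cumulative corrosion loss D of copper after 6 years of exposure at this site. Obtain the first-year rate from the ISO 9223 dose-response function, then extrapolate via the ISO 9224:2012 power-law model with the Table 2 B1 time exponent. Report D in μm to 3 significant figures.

copper: f(T) = -0.080·(T−10) [T>10 °C] = -0.2800
  Pd branch = 0.0053·Pd^0.26·e^(0.059·RH+f) = 1.661 μm/a
  Sd branch = 0.01025·Sd^0.27·e^(0.036·RH+0.049·T) = 2.413 μm/a
  sum: 1.661 + 2.413 → r_corr = 4.073 μm/a
ISO 9224: D(t) = r_corr · t^b with b = 0.667 (copper, B1)
  D(6) = 4.073 × 6^0.667 = 4.073 × 3.304 = 13.46 μm

D(6) = 13.5 μm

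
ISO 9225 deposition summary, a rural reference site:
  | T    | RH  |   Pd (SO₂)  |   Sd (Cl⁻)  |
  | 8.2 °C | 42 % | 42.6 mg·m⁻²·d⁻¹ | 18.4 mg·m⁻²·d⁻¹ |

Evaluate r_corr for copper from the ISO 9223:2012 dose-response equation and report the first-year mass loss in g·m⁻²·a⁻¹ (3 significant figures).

copper: f(T) = +0.126·(T−10) [T≤10 °C] = -0.2268
  sulphur-dioxide contribution → 0.1335 μm/a
  chloride contribution → 0.1525 μm/a
  ⇒ r_corr(copper) = 0.2861 μm/a
Convert to mass loss: 0.2861 μm/a × 8.96 g/cm³ = 2.563 g·m⁻²·a⁻¹

r_corr = 2.56 g·m⁻²·a⁻¹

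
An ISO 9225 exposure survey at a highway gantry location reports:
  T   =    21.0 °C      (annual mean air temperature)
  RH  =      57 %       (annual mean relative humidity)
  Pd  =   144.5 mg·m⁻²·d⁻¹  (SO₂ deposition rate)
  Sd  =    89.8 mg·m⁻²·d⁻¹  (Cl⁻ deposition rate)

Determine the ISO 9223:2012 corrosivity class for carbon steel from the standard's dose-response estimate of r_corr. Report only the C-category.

carbon steel: T>10 °C ⇒ hinge -0.054·(21.0−10) = -0.5940
  sulphur-dioxide contribution → 40.57 μm/a
  chloride contribution → 25.2 μm/a
  total first-year rate 65.77 μm/a
65.8 μm/a falls in (50, 80] for carbon steel → category C4

C4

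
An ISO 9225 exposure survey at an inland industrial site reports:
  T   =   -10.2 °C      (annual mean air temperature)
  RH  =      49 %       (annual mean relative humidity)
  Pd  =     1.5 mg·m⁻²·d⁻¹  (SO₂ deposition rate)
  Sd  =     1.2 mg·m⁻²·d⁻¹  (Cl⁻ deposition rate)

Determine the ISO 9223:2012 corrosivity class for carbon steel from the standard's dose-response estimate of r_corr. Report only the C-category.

C1

carbon steel: f(T) = +0.150·(T−10) [T≤10 °C] = -3.0300
  sulphur-dioxide contribution → 0.2813 μm/a
  chloride contribution → 0.3826 μm/a
  ⇒ r_corr(carbon steel) = 0.664 μm/a
Category bounds: 0…1.3 μm/a bracket r_corr ⇒ C1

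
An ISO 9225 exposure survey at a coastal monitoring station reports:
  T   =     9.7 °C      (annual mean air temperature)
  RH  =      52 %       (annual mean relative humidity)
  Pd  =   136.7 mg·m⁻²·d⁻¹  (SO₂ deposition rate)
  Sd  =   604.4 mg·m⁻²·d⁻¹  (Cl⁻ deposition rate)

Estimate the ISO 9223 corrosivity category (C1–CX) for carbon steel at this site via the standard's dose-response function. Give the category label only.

carbon steel: f(T) = +0.150·(T−10) [T≤10 °C] = -0.0450
  Pd branch = 1.77·Pd^0.52·e^(0.02·RH+f) = 61.76 μm/a
  Cl⁻ term: 0.102·604.4^0.62·exp(0.033·52+0.04·9.7) = 44.34
  r_corr = 61.76 + 44.34 = 106.1 μm/a
Category bounds: 80…200 μm/a bracket r_corr ⇒ C5

C5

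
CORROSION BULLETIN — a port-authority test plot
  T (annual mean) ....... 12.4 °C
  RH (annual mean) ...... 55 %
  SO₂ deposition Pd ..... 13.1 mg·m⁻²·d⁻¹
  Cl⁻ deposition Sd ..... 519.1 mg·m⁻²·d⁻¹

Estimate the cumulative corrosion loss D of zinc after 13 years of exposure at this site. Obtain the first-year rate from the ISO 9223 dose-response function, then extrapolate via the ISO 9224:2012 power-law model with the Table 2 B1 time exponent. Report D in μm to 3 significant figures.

zinc: temperature factor f = -0.071·(2.4) = -0.1704
  sulphur-dioxide contribution → 0.4236 μm/a
  chloride contribution → 2.751 μm/a
  total first-year rate 3.175 μm/a
ISO 9224: D(t) = r_corr · t^b with b = 0.813 (zinc, B1)
  D(13) = 3.175 × 13^0.813 = 3.175 × 8.047 = 25.55 μm

D(13) = 25.5 μm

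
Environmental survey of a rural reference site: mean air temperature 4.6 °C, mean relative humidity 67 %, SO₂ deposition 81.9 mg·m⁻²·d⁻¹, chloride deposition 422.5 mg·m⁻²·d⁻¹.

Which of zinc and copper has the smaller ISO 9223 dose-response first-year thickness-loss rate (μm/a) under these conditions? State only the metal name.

copper

zinc: T≤10 °C ⇒ hinge +0.038·(4.6−10) = -0.2052
  SO₂ term: 0.0129·81.9^0.44·exp(0.046·67-0.2052) = 1.592
  Sd branch = 0.0175·Sd^0.57·e^(0.008·RH+0.085·T) = 1.388 μm/a
  r_corr = 1.592 + 1.388 = 2.979 μm/a
copper: f(T) = +0.126·(T−10) [T≤10 °C] = -0.6804
  Pd branch = 0.0053·Pd^0.26·e^(0.059·RH+f) = 0.4395 μm/a
  Sd branch = 0.01025·Sd^0.27·e^(0.036·RH+0.049·T) = 0.733 μm/a
  sum: 0.4395 + 0.733 → r_corr = 1.173 μm/a
Ordering by μm/a: zinc (2.98) > copper (1.17)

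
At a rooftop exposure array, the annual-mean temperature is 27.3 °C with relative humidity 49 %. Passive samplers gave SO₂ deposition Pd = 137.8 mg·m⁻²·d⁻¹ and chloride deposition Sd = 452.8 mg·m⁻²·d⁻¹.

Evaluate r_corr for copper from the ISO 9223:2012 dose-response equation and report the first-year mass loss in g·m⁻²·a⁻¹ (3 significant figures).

copper: f(T) = -0.080·(T−10) [T>10 °C] = -1.3840
  SO₂ term: 0.0053·137.8^0.26·exp(0.059·49-1.3840) = 0.08609
  Sd branch = 0.01025·Sd^0.27·e^(0.036·RH+0.049·T) = 1.188 μm/a
  sum: 0.08609 + 1.188 → r_corr = 1.274 μm/a
Convert to mass loss: 1.274 μm/a × 8.96 g/cm³ = 11.42 g·m⁻²·a⁻¹

r_corr = 11.4 g·m⁻²·a⁻¹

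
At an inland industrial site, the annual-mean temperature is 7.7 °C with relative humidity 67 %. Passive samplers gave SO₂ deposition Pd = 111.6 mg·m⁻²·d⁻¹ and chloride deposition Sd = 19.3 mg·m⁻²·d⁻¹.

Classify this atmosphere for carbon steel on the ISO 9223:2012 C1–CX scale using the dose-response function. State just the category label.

carbon steel: f(T) = +0.150·(T−10) [T≤10 °C] = -0.3450
  sulphur-dioxide contribution → 55.58 μm/a
  chloride contribution → 7.937 μm/a
  total first-year rate 63.51 μm/a
63.5 μm/a falls in (50, 80] for carbon steel → category C4

C4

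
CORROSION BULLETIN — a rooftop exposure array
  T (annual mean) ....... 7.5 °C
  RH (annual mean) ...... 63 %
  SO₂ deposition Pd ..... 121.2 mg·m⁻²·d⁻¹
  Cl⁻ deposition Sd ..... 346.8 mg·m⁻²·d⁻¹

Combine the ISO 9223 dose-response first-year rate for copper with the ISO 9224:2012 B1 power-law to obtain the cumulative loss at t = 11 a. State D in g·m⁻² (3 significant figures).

copper: temperature factor f = +0.126·(-2.5) = -0.3150
  Pd branch = 0.0053·Pd^0.26·e^(0.059·RH+f) = 0.5539 μm/a
  Sd branch = 0.01025·Sd^0.27·e^(0.036·RH+0.049·T) = 0.6936 μm/a
  sum: 0.5539 + 0.6936 → r_corr = 1.248 μm/a
ISO 9224: D(t) = r_corr · t^b with b = 0.667 (copper, B1)
  D(11) = 1.248 × 11^0.667 = 1.248 × 4.95 = 6.175 μm
  Mass loss = 6.175 μm × 8.96 g/cm³ = 55.33 g·m⁻²

D(11) = 55.3 g·m⁻²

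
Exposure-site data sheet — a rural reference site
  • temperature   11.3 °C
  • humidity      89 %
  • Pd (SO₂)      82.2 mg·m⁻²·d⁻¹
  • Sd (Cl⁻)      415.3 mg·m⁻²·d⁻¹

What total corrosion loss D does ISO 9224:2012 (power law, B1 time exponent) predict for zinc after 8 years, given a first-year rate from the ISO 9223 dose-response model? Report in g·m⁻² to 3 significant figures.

D(8) = 302 g·m⁻²

zinc: temperature factor f = -0.071·(1.3) = -0.0923
  Pd branch = 0.0129·Pd^0.44·e^(0.046·RH+f) = 4.91 μm/a
  Cl⁻ term: 0.0175·415.3^0.57·exp(0.008·89+0.085·11.3) = 2.896
  sum: 4.91 + 2.896 → r_corr = 7.806 μm/a
Power-law: D(8) = r_corr · 8^0.813
  D(8) = 7.806 × 8^0.813 = 7.806 × 5.423 = 42.33 μm
  Mass loss = 42.33 μm × 7.14 g/cm³ = 302.2 g·m⁻²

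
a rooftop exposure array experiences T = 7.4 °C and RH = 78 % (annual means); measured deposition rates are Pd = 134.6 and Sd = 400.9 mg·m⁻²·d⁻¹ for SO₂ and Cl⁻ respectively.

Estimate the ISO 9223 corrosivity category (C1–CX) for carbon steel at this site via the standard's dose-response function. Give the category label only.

carbon steel: temperature factor f = +0.150·(-2.6) = -0.3900
  sulphur-dioxide contribution → 72.98 μm/a
  chloride contribution → 73.94 μm/a
  total first-year rate 146.9 μm/a
ISO 9223 Table 2 (carbon steel): 80 < 147 ≤ 200 μm/a ⇒ C5

C5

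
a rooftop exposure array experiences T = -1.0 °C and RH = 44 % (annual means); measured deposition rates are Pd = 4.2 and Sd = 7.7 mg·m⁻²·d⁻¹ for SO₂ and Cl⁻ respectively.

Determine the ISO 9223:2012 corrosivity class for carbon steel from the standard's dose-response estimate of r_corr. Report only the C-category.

carbon steel: temperature factor f = +0.150·(-11.0) = -1.6500
  Pd branch = 1.77·Pd^0.52·e^(0.02·RH+f) = 1.728 μm/a
  Sd branch = 0.102·Sd^0.62·e^(0.033·RH+0.04·T) = 1.484 μm/a
  r_corr = 1.728 + 1.484 = 3.212 μm/a
ISO 9223 Table 2 (carbon steel): 1.3 < 3.21 ≤ 25 μm/a ⇒ C2

C2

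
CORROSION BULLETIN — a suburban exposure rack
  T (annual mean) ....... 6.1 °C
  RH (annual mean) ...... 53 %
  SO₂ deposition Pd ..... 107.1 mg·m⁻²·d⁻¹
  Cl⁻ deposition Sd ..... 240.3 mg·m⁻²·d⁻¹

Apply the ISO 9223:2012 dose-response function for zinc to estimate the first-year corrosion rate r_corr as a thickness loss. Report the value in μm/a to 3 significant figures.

zinc: f(T) = +0.038·(T−10) [T≤10 °C] = -0.1482
  Pd branch = 0.0129·Pd^0.44·e^(0.046·RH+f) = 0.9957 μm/a
  Sd branch = 0.0175·Sd^0.57·e^(0.008·RH+0.085·T) = 1.022 μm/a
  sum: 0.9957 + 1.022 → r_corr = 2.018 μm/a

r_corr = 2.02 μm/a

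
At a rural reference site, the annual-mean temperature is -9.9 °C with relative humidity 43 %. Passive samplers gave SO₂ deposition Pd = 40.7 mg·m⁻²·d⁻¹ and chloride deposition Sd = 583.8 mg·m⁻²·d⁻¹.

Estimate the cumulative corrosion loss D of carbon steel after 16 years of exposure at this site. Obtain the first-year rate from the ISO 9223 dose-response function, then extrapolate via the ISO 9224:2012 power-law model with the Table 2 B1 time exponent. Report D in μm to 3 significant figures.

carbon steel: T≤10 °C ⇒ hinge +0.150·(-9.9−10) = -2.9850
  SO₂ term: 1.77·40.7^0.52·exp(0.02·43-2.9850) = 1.452
  Sd branch = 0.102·Sd^0.62·e^(0.033·RH+0.04·T) = 14.72 μm/a
  r_corr = 1.452 + 14.72 = 16.17 μm/a
ISO 9224: D(t) = r_corr · t^b with b = 0.523 (carbon steel, B1)
  D(16) = 16.17 × 16^0.523 = 16.17 × 4.263 = 68.96 μm

D(16) = 69.0 μm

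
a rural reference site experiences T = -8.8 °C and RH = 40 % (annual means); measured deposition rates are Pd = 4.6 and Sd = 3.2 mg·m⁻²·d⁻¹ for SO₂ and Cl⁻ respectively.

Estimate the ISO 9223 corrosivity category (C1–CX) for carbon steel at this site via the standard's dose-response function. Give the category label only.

C1

carbon steel: f(T) = +0.150·(T−10) [T≤10 °C] = -2.8200
  Pd branch = 1.77·Pd^0.52·e^(0.02·RH+f) = 0.5192 μm/a
  Sd branch = 0.102·Sd^0.62·e^(0.033·RH+0.04·T) = 0.5523 μm/a
  sum: 0.5192 + 0.5523 → r_corr = 1.072 μm/a
1.07 μm/a falls in (0, 1.3] for carbon steel → category C1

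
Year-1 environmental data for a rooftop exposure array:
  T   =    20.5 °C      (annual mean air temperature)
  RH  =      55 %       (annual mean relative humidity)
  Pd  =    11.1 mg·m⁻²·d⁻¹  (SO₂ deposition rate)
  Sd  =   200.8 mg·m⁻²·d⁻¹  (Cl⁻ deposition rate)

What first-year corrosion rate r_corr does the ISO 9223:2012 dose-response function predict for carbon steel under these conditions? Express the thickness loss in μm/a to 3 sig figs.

carbon steel: f(T) = -0.054·(T−10) [T>10 °C] = -0.5670
  SO₂ term: 1.77·11.1^0.52·exp(0.02·55-0.5670) = 10.54
  Cl⁻ term: 0.102·200.8^0.62·exp(0.033·55+0.04·20.5) = 38.08
  sum: 10.54 + 38.08 → r_corr = 48.62 μm/a

r_corr = 48.6 μm/a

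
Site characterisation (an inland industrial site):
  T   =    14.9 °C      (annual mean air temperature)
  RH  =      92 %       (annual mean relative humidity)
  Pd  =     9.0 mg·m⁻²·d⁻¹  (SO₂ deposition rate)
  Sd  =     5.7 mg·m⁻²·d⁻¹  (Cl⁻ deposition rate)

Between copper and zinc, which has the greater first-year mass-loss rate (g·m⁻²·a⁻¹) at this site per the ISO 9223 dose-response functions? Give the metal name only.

copper

copper: f(T) = -0.080·(T−10) [T>10 °C] = -0.3920
  SO₂ term: 0.0053·9.0^0.26·exp(0.059·92-0.3920) = 1.444
  Cl⁻ term: 0.01025·5.7^0.27·exp(0.036·92+0.049·14.9) = 0.9338
  sum: 1.444 + 0.9338 → r_corr = 2.378 μm/a
  mass loss = 2.378 μm/a × 8.96 g/cm³ = 21.3 g·m⁻²·a⁻¹
zinc: T>10 °C ⇒ hinge -0.071·(14.9−10) = -0.3479
  Pd branch = 0.0129·Pd^0.44·e^(0.046·RH+f) = 1.649 μm/a
  Cl⁻ term: 0.0175·5.7^0.57·exp(0.008·92+0.085·14.9) = 0.3496
  sum: 1.649 + 0.3496 → r_corr = 1.999 μm/a
  mass loss = 1.999 μm/a × 7.14 g/cm³ = 14.27 g·m⁻²·a⁻¹
Ordering by g·m⁻²·a⁻¹: copper (21.3) > zinc (14.3)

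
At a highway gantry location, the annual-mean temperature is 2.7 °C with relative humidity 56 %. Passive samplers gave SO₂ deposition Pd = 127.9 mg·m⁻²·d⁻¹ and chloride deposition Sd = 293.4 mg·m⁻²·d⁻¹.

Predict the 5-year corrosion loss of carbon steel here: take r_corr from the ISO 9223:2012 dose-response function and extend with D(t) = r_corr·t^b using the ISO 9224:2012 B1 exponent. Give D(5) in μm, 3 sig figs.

D(5) = 109 μm

carbon steel: temperature factor f = +0.150·(-7.3) = -1.0950
  Pd branch = 1.77·Pd^0.52·e^(0.02·RH+f) = 22.62 μm/a
  Cl⁻ term: 0.102·293.4^0.62·exp(0.033·56+0.04·2.7) = 24.43
  sum: 22.62 + 24.43 → r_corr = 47.04 μm/a
Power-law: D(5) = r_corr · 5^0.523
  D(5) = 47.04 × 5^0.523 = 47.04 × 2.32 = 109.2 μm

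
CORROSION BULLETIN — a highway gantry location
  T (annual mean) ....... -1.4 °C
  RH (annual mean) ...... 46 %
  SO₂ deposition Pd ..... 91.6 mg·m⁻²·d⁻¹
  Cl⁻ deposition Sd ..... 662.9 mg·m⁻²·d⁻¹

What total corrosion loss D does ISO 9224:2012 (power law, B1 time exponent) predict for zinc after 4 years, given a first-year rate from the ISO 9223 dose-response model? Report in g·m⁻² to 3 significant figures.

zinc: temperature factor f = +0.038·(-11.4) = -0.4332
  sulphur-dioxide contribution → 0.5066 μm/a
  chloride contribution → 0.9108 μm/a
  ⇒ r_corr(zinc) = 1.417 μm/a
ISO 9224: D(t) = r_corr · t^b with b = 0.813 (zinc, B1)
  D(4) = 1.417 × 4^0.813 = 1.417 × 3.087 = 4.375 μm
  Mass loss = 4.375 μm × 7.14 g/cm³ = 31.24 g·m⁻²

D(4) = 31.2 g·m⁻²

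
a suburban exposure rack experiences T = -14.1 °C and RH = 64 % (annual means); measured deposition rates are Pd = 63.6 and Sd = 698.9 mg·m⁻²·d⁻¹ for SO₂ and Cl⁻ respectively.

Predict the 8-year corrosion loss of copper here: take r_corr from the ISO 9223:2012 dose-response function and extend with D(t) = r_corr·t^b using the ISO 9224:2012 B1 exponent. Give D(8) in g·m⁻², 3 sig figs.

D(8) = 12.0 g·m⁻²

copper: temperature factor f = +0.126·(-24.1) = -3.0366
  Pd branch = 0.0053·Pd^0.26·e^(0.059·RH+f) = 0.03268 μm/a
  Cl⁻ term: 0.01025·698.9^0.27·exp(0.036·64+0.049·-14.1) = 0.3015
  r_corr = 0.03268 + 0.3015 = 0.3342 μm/a
Long-term exponent b (ISO 9224 Table 2, B1) = 0.667
  D(8) = 0.3342 × 8^0.667 = 0.3342 × 4.003 = 1.338 μm
  Mass loss = 1.338 μm × 8.96 g/cm³ = 11.99 g·m⁻²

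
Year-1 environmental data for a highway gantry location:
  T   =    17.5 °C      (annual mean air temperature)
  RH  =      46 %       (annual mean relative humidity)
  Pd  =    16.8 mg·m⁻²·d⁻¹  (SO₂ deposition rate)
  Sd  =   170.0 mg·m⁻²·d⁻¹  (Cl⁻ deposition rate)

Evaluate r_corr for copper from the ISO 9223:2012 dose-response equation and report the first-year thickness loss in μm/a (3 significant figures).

r_corr = 0.598 μm/a

copper: f(T) = -0.080·(T−10) [T>10 °C] = -0.6000
  sulphur-dioxide contribution → 0.0914 μm/a
  chloride contribution → 0.5065 μm/a
  total first-year rate 0.5979 μm/a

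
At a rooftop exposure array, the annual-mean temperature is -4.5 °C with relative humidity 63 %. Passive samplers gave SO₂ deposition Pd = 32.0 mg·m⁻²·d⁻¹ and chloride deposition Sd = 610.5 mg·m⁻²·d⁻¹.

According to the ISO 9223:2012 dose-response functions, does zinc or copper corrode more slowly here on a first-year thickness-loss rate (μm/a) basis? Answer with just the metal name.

zinc: f(T) = +0.038·(T−10) [T≤10 °C] = -0.5510
  Pd branch = 0.0129·Pd^0.44·e^(0.046·RH+f) = 0.6196 μm/a
  Cl⁻ term: 0.0175·610.5^0.57·exp(0.008·63+0.085·-4.5) = 0.765
  sum: 0.6196 + 0.765 → r_corr = 1.385 μm/a
copper: temperature factor f = +0.126·(-14.5) = -1.8270
  Pd branch = 0.0053·Pd^0.26·e^(0.059·RH+f) = 0.08638 μm/a
  Cl⁻ term: 0.01025·610.5^0.27·exp(0.036·63+0.049·-4.5) = 0.4488
  r_corr = 0.08638 + 0.4488 = 0.5352 μm/a
Ordering by μm/a: zinc (1.38) > copper (0.535)

copper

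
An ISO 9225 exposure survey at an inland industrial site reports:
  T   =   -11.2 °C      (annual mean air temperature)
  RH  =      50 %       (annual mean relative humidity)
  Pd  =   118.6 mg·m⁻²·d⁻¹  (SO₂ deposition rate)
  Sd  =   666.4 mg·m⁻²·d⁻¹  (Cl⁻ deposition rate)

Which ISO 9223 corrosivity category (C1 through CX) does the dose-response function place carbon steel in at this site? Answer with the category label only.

carbon steel: f(T) = +0.150·(T−10) [T≤10 °C] = -3.1800
  SO₂ term: 1.77·118.6^0.52·exp(0.02·50-3.1800) = 2.397
  Cl⁻ term: 0.102·666.4^0.62·exp(0.033·50+0.04·-11.2) = 19.11
  sum: 2.397 + 19.11 → r_corr = 21.51 μm/a
ISO 9223 Table 2 (carbon steel): 1.3 < 21.5 ≤ 25 μm/a ⇒ C2

C2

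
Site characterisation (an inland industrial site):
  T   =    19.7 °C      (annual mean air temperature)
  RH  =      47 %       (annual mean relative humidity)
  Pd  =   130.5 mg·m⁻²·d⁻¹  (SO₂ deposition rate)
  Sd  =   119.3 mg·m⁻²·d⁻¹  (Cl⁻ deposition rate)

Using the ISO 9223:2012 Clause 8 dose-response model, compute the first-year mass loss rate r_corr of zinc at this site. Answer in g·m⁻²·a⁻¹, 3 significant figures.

zinc: temperature factor f = -0.071·(9.7) = -0.6887
  Pd branch = 0.0129·Pd^0.44·e^(0.046·RH+f) = 0.4801 μm/a
  Cl⁻ term: 0.0175·119.3^0.57·exp(0.008·47+0.085·19.7) = 2.076
  sum: 0.4801 + 2.076 → r_corr = 2.556 μm/a
Convert to mass loss: 2.556 μm/a × 7.14 g/cm³ = 18.25 g·m⁻²·a⁻¹

r_corr = 18.3 g·m⁻²·a⁻¹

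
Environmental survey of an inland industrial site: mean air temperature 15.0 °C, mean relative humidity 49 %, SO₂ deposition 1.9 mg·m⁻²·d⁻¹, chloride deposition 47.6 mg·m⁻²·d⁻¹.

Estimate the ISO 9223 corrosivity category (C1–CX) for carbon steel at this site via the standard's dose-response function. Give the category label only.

carbon steel: temperature factor f = -0.054·(5.0) = -0.2700
  Pd branch = 1.77·Pd^0.52·e^(0.02·RH+f) = 5.027 μm/a
  Cl⁻ term: 0.102·47.6^0.62·exp(0.033·49+0.04·15.0) = 10.27
  r_corr = 5.027 + 10.27 = 15.3 μm/a
Category bounds: 1.3…25 μm/a bracket r_corr ⇒ C2

C2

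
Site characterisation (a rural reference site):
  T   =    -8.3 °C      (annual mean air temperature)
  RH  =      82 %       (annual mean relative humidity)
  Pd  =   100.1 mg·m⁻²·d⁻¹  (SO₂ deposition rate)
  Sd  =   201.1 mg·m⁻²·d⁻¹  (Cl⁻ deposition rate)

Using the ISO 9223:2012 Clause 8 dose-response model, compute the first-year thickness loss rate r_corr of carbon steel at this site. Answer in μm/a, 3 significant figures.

carbon steel: f(T) = +0.150·(T−10) [T≤10 °C] = -2.7450
  Pd branch = 1.77·Pd^0.52·e^(0.02·RH+f) = 6.431 μm/a
  Sd branch = 0.102·Sd^0.62·e^(0.033·RH+0.04·T) = 29.36 μm/a
  r_corr = 6.431 + 29.36 = 35.79 μm/a

r_corr = 35.8 μm/a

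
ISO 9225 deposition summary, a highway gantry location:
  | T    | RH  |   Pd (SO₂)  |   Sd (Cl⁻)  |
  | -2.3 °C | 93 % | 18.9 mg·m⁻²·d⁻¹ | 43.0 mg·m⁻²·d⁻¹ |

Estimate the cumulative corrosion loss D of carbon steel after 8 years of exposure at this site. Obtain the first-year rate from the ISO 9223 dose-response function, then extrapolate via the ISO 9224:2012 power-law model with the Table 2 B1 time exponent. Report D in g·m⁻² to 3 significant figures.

D(8) = 673 g·m⁻²

carbon steel: f(T) = +0.150·(T−10) [T≤10 °C] = -1.8450
  sulphur-dioxide contribution → 8.284 μm/a
  chloride contribution → 20.62 μm/a
  total first-year rate 28.9 μm/a
Power-law: D(8) = r_corr · 8^0.523
  D(8) = 28.9 × 8^0.523 = 28.9 × 2.967 = 85.75 μm
  Mass loss = 85.75 μm × 7.85 g/cm³ = 673.2 g·m⁻²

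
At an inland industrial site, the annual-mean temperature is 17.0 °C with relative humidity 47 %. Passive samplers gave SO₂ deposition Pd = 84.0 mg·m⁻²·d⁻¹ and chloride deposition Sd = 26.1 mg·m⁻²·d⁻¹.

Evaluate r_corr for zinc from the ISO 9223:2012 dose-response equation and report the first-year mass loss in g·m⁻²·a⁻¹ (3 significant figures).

r_corr = 8.38 g·m⁻²·a⁻¹

zinc: T>10 °C ⇒ hinge -0.071·(17.0−10) = -0.4970
  Pd branch = 0.0129·Pd^0.44·e^(0.046·RH+f) = 0.479 μm/a
  Sd branch = 0.0175·Sd^0.57·e^(0.008·RH+0.085·T) = 0.694 μm/a
  sum: 0.479 + 0.694 → r_corr = 1.173 μm/a
Convert to mass loss: 1.173 μm/a × 7.14 g/cm³ = 8.376 g·m⁻²·a⁻¹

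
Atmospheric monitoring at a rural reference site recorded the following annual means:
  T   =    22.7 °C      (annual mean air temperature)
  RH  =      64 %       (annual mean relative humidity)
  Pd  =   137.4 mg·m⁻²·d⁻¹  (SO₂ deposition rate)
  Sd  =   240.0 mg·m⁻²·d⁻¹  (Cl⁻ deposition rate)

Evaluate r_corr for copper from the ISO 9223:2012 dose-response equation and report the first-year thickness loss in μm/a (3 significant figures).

copper: f(T) = -0.080·(T−10) [T>10 °C] = -1.0160
  SO₂ term: 0.0053·137.4^0.26·exp(0.059·64-1.0160) = 0.3012
  Cl⁻ term: 0.01025·240.0^0.27·exp(0.036·64+0.049·22.7) = 1.371
  sum: 0.3012 + 1.371 → r_corr = 1.672 μm/a

r_corr = 1.67 μm/a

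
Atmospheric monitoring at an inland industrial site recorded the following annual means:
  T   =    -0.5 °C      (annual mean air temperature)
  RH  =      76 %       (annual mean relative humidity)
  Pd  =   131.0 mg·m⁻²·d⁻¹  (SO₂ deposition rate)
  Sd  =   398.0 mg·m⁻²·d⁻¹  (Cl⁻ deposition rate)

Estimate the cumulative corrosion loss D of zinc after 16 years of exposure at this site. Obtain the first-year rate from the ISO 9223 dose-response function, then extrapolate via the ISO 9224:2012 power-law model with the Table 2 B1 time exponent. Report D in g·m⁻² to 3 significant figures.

D(16) = 229 g·m⁻²

zinc: T≤10 °C ⇒ hinge +0.038·(-0.5−10) = -0.3990
  Pd branch = 0.0129·Pd^0.44·e^(0.046·RH+f) = 2.439 μm/a
  Sd branch = 0.0175·Sd^0.57·e^(0.008·RH+0.085·T) = 0.9345 μm/a
  r_corr = 2.439 + 0.9345 = 3.373 μm/a
ISO 9224: D(t) = r_corr · t^b with b = 0.813 (zinc, B1)
  D(16) = 3.373 × 16^0.813 = 3.373 × 9.527 = 32.14 μm
  Mass loss = 32.14 μm × 7.14 g/cm³ = 229.5 g·m⁻²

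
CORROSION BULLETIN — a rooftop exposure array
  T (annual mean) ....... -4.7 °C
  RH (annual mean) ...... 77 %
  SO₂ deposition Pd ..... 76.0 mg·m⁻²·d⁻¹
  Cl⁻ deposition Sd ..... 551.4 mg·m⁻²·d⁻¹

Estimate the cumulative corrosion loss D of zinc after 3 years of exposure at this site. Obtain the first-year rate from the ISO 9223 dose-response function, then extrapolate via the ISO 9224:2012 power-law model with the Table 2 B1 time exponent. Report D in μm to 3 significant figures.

zinc: T≤10 °C ⇒ hinge +0.038·(-4.7−10) = -0.5586
  sulphur-dioxide contribution → 1.713 μm/a
  chloride contribution → 0.7938 μm/a
  ⇒ r_corr(zinc) = 2.507 μm/a
ISO 9224: D(t) = r_corr · t^b with b = 0.813 (zinc, B1)
  D(3) = 2.507 × 3^0.813 = 2.507 × 2.443 = 6.124 μm

D(3) = 6.12 μm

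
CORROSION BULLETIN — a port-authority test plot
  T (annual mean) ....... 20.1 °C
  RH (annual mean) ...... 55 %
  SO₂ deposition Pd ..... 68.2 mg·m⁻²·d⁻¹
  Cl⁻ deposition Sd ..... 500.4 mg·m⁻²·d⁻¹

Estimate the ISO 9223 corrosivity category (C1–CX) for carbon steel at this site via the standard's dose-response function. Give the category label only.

C5

carbon steel: T>10 °C ⇒ hinge -0.054·(20.1−10) = -0.5454
  sulphur-dioxide contribution → 27.69 μm/a
  chloride contribution → 66.01 μm/a
  total first-year rate 93.7 μm/a
93.7 μm/a falls in (80, 200] for carbon steel → category C5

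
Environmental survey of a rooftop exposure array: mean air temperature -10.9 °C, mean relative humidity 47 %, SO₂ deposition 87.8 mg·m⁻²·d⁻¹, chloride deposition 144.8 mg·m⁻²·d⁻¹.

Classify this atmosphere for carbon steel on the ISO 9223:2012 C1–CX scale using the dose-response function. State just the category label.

C2

carbon steel: f(T) = +0.150·(T−10) [T≤10 °C] = -3.1350
  sulphur-dioxide contribution → 2.02 μm/a
  chloride contribution → 6.8 μm/a
  total first-year rate 8.82 μm/a
8.82 μm/a falls in (1.3, 25] for carbon steel → category C2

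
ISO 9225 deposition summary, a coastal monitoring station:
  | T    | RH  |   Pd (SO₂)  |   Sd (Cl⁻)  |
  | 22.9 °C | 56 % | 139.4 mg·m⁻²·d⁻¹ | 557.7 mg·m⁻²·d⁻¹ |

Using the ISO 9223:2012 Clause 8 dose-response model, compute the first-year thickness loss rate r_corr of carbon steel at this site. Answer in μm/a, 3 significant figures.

r_corr = 117 μm/a

carbon steel: T>10 °C ⇒ hinge -0.054·(22.9−10) = -0.6966
  SO₂ term: 1.77·139.4^0.52·exp(0.02·56-0.6966) = 35.23
  Cl⁻ term: 0.102·557.7^0.62·exp(0.033·56+0.04·22.9) = 81.61
  sum: 35.23 + 81.61 → r_corr = 116.8 μm/a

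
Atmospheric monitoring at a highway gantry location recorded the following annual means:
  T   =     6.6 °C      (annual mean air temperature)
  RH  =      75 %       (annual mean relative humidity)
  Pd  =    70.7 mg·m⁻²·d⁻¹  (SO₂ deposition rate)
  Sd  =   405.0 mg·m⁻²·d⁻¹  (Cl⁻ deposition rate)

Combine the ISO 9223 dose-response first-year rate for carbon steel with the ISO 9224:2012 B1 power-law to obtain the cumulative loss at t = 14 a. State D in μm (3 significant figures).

carbon steel: temperature factor f = +0.150·(-3.4) = -0.5100
  SO₂ term: 1.77·70.7^0.52·exp(0.02·75-0.5100) = 43.61
  Sd branch = 0.102·Sd^0.62·e^(0.033·RH+0.04·T) = 65.28 μm/a
  sum: 43.61 + 65.28 → r_corr = 108.9 μm/a
Power-law: D(14) = r_corr · 14^0.523
  D(14) = 108.9 × 14^0.523 = 108.9 × 3.976 = 432.9 μm

D(14) = 433 μm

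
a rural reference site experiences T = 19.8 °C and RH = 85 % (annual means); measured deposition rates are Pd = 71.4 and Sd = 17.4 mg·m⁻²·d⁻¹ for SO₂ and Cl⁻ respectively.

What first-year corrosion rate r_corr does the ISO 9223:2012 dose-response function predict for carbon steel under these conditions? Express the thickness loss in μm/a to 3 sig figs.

carbon steel: temperature factor f = -0.054·(9.8) = -0.5292
  sulphur-dioxide contribution → 52.53 μm/a
  chloride contribution → 21.87 μm/a
  total first-year rate 74.4 μm/a

r_corr = 74.4 μm/a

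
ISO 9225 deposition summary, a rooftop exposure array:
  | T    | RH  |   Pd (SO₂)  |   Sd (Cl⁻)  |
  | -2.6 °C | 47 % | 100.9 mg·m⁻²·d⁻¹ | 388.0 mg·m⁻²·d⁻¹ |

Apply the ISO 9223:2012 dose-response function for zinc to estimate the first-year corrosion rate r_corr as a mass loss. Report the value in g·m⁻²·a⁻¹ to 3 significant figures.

zinc: temperature factor f = +0.038·(-12.6) = -0.4788
  Pd branch = 0.0129·Pd^0.44·e^(0.046·RH+f) = 0.5288 μm/a
  Cl⁻ term: 0.0175·388.0^0.57·exp(0.008·47+0.085·-2.6) = 0.6109
  sum: 0.5288 + 0.6109 → r_corr = 1.14 μm/a
Convert to mass loss: 1.14 μm/a × 7.14 g/cm³ = 8.138 g·m⁻²·a⁻¹

r_corr = 8.14 g·m⁻²·a⁻¹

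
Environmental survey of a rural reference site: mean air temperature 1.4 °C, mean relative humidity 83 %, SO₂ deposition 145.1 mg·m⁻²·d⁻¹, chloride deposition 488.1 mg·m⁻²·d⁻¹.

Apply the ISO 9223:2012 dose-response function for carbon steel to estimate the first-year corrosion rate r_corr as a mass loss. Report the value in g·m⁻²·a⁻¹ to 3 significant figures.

carbon steel: T≤10 °C ⇒ hinge +0.150·(1.4−10) = -1.2900
  SO₂ term: 1.77·145.1^0.52·exp(0.02·83-1.2900) = 34.1
  Cl⁻ term: 0.102·488.1^0.62·exp(0.033·83+0.04·1.4) = 77.5
  sum: 34.1 + 77.5 → r_corr = 111.6 μm/a
Convert to mass loss: 111.6 μm/a × 7.85 g/cm³ = 876.1 g·m⁻²·a⁻¹

r_corr = 876 g·m⁻²·a⁻¹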